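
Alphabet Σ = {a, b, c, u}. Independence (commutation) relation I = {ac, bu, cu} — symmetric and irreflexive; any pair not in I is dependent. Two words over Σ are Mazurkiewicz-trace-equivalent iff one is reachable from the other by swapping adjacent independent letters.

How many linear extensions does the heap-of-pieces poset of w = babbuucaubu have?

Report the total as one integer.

#0=b has no predecessor
#1=a depends on [0:b]
#2=b depends on [1:a]
#3=b depends on [2:b]
#4=u depends on [1:a]
#5=u depends on [4:u]
#6=c depends on [3:b]
#7=a depends on [3:b, 5:u]
#8=u depends on [7:a]
#9=b depends on [6:c, 7:a]
#10=u depends on [8:u]
sources: [0:b]
N(rest) = Σ N(rest − s) over sources s of rest; N(one piece) = 1:
  size 1 → [9]=1  [10]=1
  size 2 → [6,9]=1  [8,10]=1  [9,10]=2
  size 3 → [6,9,10]=3  [8,9,10]=3
  size 4 → [6,8,9,10]=6  [7,8,9,10]=3
  size 5 → [5,7,8,9,10]=3  [6,7,8,9,10]=9
  size 6 → [3,6,7,8,9,10]=9  [4,5,7,8,9,10]=3  [5,6,7,8,9,10]=12
  size 7 → [2,3,6,7,8,9,10]=9  [3,5,6,7,8,9,10]=21  [4,5,6,7,8,9,10]=15
  size 8 → [2,3,5,6,7,8,9,10]=30  [3,4,5,6,7,8,9,10]=36
  size 9 → [2,3,4,5,6,7,8,9,10]=66
  first=0(b) contributes 66

66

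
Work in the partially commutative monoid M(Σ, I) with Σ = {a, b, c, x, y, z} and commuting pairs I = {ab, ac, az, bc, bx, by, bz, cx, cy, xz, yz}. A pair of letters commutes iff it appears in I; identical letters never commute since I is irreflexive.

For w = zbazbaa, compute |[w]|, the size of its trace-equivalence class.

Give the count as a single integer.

piece 0:z — minimal
piece 1:b — minimal
piece 2:a — minimal
piece 3:z rests on {0:z}
piece 4:b rests on {1:b}
piece 5:a rests on {2:a}
piece 6:a rests on {5:a}
minimal pieces: {0:z, 1:b, 2:a}
ways to finish when only these pieces remain (= sum over removing one remaining piece with nothing left below it):
  1 left: {3}→1  {4}→1  {6}→1
  2 left: {0,3}→1  {1,4}→1  {3,4}→2  {3,6}→2  {4,6}→2  {5,6}→1
  3 left: {0,3,4}→3  {0,3,6}→3  {1,3,4}→3  {1,4,6}→3  {2,5,6}→1  {3,4,6}→6  {3,5,6}→3  {4,5,6}→3
  4 left: {0,1,3,4}→6  {0,3,4,6}→12  {0,3,5,6}→6  {1,3,4,6}→12  {1,4,5,6}→6  {2,3,5,6}→4  {2,4,5,6}→4  {3,4,5,6}→12
  5 left: {0,1,3,4,6}→30  {0,2,3,5,6}→10  {0,3,4,5,6}→30  {1,2,4,5,6}→10  {1,3,4,5,6}→30  {2,3,4,5,6}→20
  placing 0:z first → 60 extensions
  placing 1:b first → 60 extensions
  placing 2:a first → 90 extensions
total linear extensions = 210

210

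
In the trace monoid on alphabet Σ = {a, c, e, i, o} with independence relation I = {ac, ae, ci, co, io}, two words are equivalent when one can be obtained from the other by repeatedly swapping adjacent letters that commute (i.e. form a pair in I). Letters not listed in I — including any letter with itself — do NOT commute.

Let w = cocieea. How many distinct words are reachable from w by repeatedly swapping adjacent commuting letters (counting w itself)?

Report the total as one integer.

44

0(c) covers ∅
1(o) covers ∅
2(c) covers 0:c
3(i) covers ∅
4(e) covers 1:o, 2:c, 3:i
5(e) covers 4:e
6(a) covers 1:o, 3:i
floor of heap: 0:c, 1:o, 3:i
completions by unplaced set U, small U first (add the entries for U minus each lowest piece of U):
  |U|=1: {5}:1  {6}:1
  |U|=2: {4,5}:1  {5,6}:2
  |U|=3: {2,4,5}:1  {4,5,6}:3
  |U|=4: {0,2,4,5}:1  {1,4,5,6}:3  {2,4,5,6}:4  {3,4,5,6}:3
  |U|=5: {0,2,4,5,6}:5  {1,2,4,5,6}:7  {1,3,4,5,6}:6  {2,3,4,5,6}:7
  start at 0(c): 20
  start at 1(o): 12
  start at 3(i): 12
sum over floor = 44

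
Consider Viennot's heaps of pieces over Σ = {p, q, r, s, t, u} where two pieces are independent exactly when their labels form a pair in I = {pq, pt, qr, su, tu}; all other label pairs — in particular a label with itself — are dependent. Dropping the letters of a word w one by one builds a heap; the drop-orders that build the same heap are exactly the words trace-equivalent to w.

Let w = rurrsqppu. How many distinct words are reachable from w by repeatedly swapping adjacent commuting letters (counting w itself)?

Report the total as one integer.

3

#0=r has no predecessor
#1=u depends on [0:r]
#2=r depends on [1:u]
#3=r depends on [2:r]
#4=s depends on [3:r]
#5=q depends on [4:s]
#6=p depends on [4:s]
#7=p depends on [6:p]
#8=u depends on [5:q, 7:p]
sources: [0:r]
N(rest) = Σ N(rest − s) over sources s of rest; N(one piece) = 1:
  size 1 → [8]=1
  size 2 → [5,8]=1  [7,8]=1
  size 3 → [5,7,8]=2  [6,7,8]=1
  size 4 → [5,6,7,8]=3
  size 5 → [4,5,6,7,8]=3
  size 6 → [3,4,5,6,7,8]=3
  size 7 → [2,3,4,5,6,7,8]=3
  first=0(r) contributes 3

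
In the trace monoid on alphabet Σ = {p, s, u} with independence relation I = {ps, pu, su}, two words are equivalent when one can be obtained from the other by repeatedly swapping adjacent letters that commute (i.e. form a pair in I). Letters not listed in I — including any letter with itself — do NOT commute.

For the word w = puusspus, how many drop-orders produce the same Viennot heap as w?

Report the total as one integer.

560

piece 0:p — minimal
piece 1:u — minimal
piece 2:u rests on {1:u}
piece 3:s — minimal
piece 4:s rests on {3:s}
piece 5:p rests on {0:p}
piece 6:u rests on {2:u}
piece 7:s rests on {4:s}
minimal pieces: {0:p, 1:u, 3:s}
ways to finish when only these pieces remain (= sum over removing one remaining piece with nothing left below it):
  1 left: {5}→1  {6}→1  {7}→1
  2 left: {0,5}→1  {2,6}→1  {4,7}→1  {5,6}→2  {5,7}→2  {6,7}→2
  3 left: {0,5,6}→3  {0,5,7}→3  {1,2,6}→1  {2,5,6}→3  {2,6,7}→3  {3,4,7}→1  {4,5,7}→3  {4,6,7}→3  {5,6,7}→6
  4 left: {0,2,5,6}→6  {0,4,5,7}→6  {0,5,6,7}→12  {1,2,5,6}→4  {1,2,6,7}→4  {2,4,6,7}→6  {2,5,6,7}→12  {3,4,5,7}→4  {3,4,6,7}→4  {4,5,6,7}→12
  5 left: {0,1,2,5,6}→10  {0,2,5,6,7}→30  {0,3,4,5,7}→10  {0,4,5,6,7}→30  {1,2,4,6,7}→10  {1,2,5,6,7}→20  {2,3,4,6,7}→10  {2,4,5,6,7}→30  {3,4,5,6,7}→20
  6 left: {0,1,2,5,6,7}→60  {0,2,4,5,6,7}→90  {0,3,4,5,6,7}→60  {1,2,3,4,6,7}→20  {1,2,4,5,6,7}→60  {2,3,4,5,6,7}→60
  placing 0:p first → 140 extensions
  placing 1:u first → 210 extensions
  placing 3:s first → 210 extensions
total linear extensions = 560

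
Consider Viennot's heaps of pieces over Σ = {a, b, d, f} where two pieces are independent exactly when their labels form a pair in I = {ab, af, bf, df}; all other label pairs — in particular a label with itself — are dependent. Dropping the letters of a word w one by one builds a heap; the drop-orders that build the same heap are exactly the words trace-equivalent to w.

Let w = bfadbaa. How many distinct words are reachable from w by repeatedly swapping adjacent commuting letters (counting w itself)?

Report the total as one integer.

42

#0=b has no predecessor
#1=f has no predecessor
#2=a has no predecessor
#3=d depends on [0:b, 2:a]
#4=b depends on [3:d]
#5=a depends on [3:d]
#6=a depends on [5:a]
sources: [0:b, 1:f, 2:a]
N(rest) = Σ N(rest − s) over sources s of rest; N(one piece) = 1:
  size 1 → [1]=1  [4]=1  [6]=1
  size 2 → [1,4]=2  [1,6]=2  [4,6]=2  [5,6]=1
  size 3 → [1,4,6]=6  [1,5,6]=3  [4,5,6]=3
  size 4 → [1,4,5,6]=12  [3,4,5,6]=3
  size 5 → [0,3,4,5,6]=3  [1,3,4,5,6]=15  [2,3,4,5,6]=3
  first=0(b) contributes 18
  first=1(f) contributes 6
  first=2(a) contributes 18
|[w]| = 42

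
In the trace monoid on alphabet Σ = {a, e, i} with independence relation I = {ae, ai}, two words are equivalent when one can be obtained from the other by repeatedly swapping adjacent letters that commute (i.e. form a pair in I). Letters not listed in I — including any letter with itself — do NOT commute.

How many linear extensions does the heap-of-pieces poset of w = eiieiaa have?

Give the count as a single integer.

21

piece 0:e — minimal
piece 1:i rests on {0:e}
piece 2:i rests on {1:i}
piece 3:e rests on {2:i}
piece 4:i rests on {3:e}
piece 5:a — minimal
piece 6:a rests on {5:a}
minimal pieces: {0:e, 5:a}
ways to finish when only these pieces remain (= sum over removing one remaining piece with nothing left below it):
  1 left: {4}→1  {6}→1
  2 left: {3,4}→1  {4,6}→2  {5,6}→1
  3 left: {2,3,4}→1  {3,4,6}→3  {4,5,6}→3
  4 left: {1,2,3,4}→1  {2,3,4,6}→4  {3,4,5,6}→6
  5 left: {0,1,2,3,4}→1  {1,2,3,4,6}→5  {2,3,4,5,6}→10
  placing 0:e first → 15 extensions
  placing 5:a first → 6 extensions
total linear extensions = 21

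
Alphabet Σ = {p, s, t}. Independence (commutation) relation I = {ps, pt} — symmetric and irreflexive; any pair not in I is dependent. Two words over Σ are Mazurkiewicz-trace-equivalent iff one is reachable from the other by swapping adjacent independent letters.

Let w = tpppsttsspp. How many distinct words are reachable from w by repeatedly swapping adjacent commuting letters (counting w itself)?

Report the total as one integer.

#0=t has no predecessor
#1=p has no predecessor
#2=p depends on [1:p]
#3=p depends on [2:p]
#4=s depends on [0:t]
#5=t depends on [4:s]
#6=t depends on [5:t]
#7=s depends on [6:t]
#8=s depends on [7:s]
#9=p depends on [3:p]
#10=p depends on [9:p]
sources: [0:t, 1:p]
N(rest) = Σ N(rest − s) over sources s of rest; N(one piece) = 1:
  size 1 → [8]=1  [10]=1
  size 2 → [7,8]=1  [8,10]=2  [9,10]=1
  size 3 → [3,9,10]=1  [6,7,8]=1  [7,8,10]=3  [8,9,10]=3
  size 4 → [2,3,9,10]=1  [3,8,9,10]=4  [5,6,7,8]=1  [6,7,8,10]=4  [7,8,9,10]=6
  size 5 → [1,2,3,9,10]=1  [2,3,8,9,10]=5  [3,7,8,9,10]=10  [4,5,6,7,8]=1  [5,6,7,8,10]=5  [6,7,8,9,10]=10
  size 6 → [0,4,5,6,7,8]=1  [1,2,3,8,9,10]=6  [2,3,7,8,9,10]=15  [3,6,7,8,9,10]=20  [4,5,6,7,8,10]=6  [5,6,7,8,9,10]=15
  size 7 → [0,4,5,6,7,8,10]=7  [1,2,3,7,8,9,10]=21  [2,3,6,7,8,9,10]=35  [3,5,6,7,8,9,10]=35  [4,5,6,7,8,9,10]=21
  size 8 → [0,4,5,6,7,8,9,10]=28  [1,2,3,6,7,8,9,10]=56  [2,3,5,6,7,8,9,10]=70  [3,4,5,6,7,8,9,10]=56
  size 9 → [0,3,4,5,6,7,8,9,10]=84  [1,2,3,5,6,7,8,9,10]=126  [2,3,4,5,6,7,8,9,10]=126
  first=0(t) contributes 252
  first=1(p) contributes 210
|[w]| = 462

462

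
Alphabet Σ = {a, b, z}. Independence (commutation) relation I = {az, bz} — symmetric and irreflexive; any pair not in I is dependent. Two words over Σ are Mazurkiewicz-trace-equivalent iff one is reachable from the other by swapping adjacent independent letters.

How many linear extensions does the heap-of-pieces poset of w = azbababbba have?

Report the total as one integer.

10

#0=a has no predecessor
#1=z has no predecessor
#2=b depends on [0:a]
#3=a depends on [2:b]
#4=b depends on [3:a]
#5=a depends on [4:b]
#6=b depends on [5:a]
#7=b depends on [6:b]
#8=b depends on [7:b]
#9=a depends on [8:b]
sources: [0:a, 1:z]
N(rest) = Σ N(rest − s) over sources s of rest; N(one piece) = 1:
  size 1 → [1]=1  [9]=1
  size 2 → [1,9]=2  [8,9]=1
  size 3 → [1,8,9]=3  [7,8,9]=1
  size 4 → [1,7,8,9]=4  [6,7,8,9]=1
  size 5 → [1,6,7,8,9]=5  [5,6,7,8,9]=1
  size 6 → [1,5,6,7,8,9]=6  [4,5,6,7,8,9]=1
  size 7 → [1,4,5,6,7,8,9]=7  [3,4,5,6,7,8,9]=1
  size 8 → [1,3,4,5,6,7,8,9]=8  [2,3,4,5,6,7,8,9]=1
  first=0(a) contributes 9
  first=1(z) contributes 1
|[w]| = 10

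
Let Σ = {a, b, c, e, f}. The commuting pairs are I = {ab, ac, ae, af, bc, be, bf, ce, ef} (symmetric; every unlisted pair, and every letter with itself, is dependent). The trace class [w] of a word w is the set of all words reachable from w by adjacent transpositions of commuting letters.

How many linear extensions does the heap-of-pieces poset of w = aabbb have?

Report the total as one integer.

10

#0=a has no predecessor
#1=a depends on [0:a]
#2=b has no predecessor
#3=b depends on [2:b]
#4=b depends on [3:b]
sources: [0:a, 2:b]
N(rest) = Σ N(rest − s) over sources s of rest; N(one piece) = 1:
  size 1 → [1]=1  [4]=1
  size 2 → [0,1]=1  [1,4]=2  [3,4]=1
  size 3 → [0,1,4]=3  [1,3,4]=3  [2,3,4]=1
  first=0(a) contributes 4
  first=2(b) contributes 6
|[w]| = 10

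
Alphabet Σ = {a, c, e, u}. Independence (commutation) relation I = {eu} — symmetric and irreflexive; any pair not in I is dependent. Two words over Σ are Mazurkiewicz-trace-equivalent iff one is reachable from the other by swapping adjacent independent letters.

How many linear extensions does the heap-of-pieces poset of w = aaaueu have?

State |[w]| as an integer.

#0=a has no predecessor
#1=a depends on [0:a]
#2=a depends on [1:a]
#3=u depends on [2:a]
#4=e depends on [2:a]
#5=u depends on [3:u]
sources: [0:a]
N(rest) = Σ N(rest − s) over sources s of rest; N(one piece) = 1:
  size 1 → [4]=1  [5]=1
  size 2 → [3,5]=1  [4,5]=2
  size 3 → [3,4,5]=3
  size 4 → [2,3,4,5]=3
  first=0(a) contributes 3

3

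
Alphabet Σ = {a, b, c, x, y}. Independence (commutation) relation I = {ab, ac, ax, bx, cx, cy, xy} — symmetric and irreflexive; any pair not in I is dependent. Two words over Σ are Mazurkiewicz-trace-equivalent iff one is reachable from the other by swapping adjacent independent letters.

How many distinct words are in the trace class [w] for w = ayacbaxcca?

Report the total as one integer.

750

0(a) covers ∅
1(y) covers 0:a
2(a) covers 1:y
3(c) covers ∅
4(b) covers 1:y, 3:c
5(a) covers 2:a
6(x) covers ∅
7(c) covers 4:b
8(c) covers 7:c
9(a) covers 5:a
floor of heap: 0:a, 3:c, 6:x
completions by unplaced set U, small U first (add the entries for U minus each lowest piece of U):
  |U|=1: {6}:1  {8}:1  {9}:1
  |U|=2: {5,9}:1  {6,8}:2  {6,9}:2  {7,8}:1  {8,9}:2
  |U|=3: {2,5,9}:1  {4,7,8}:1  {5,6,9}:3  {5,8,9}:3  {6,7,8}:3  {6,8,9}:6  {7,8,9}:3
  |U|=4: {2,5,6,9}:4  {2,5,8,9}:4  {3,4,7,8}:1  {4,6,7,8}:4  {4,7,8,9}:4  {5,6,8,9}:12  {5,7,8,9}:6  {6,7,8,9}:12
  |U|=5: {2,5,6,8,9}:20  {2,5,7,8,9}:10  {3,4,6,7,8}:5  {3,4,7,8,9}:5  {4,5,7,8,9}:10  {4,6,7,8,9}:20  {5,6,7,8,9}:30
  |U|=6: {2,4,5,7,8,9}:20  {2,5,6,7,8,9}:60  {3,4,5,7,8,9}:15  {3,4,6,7,8,9}:30  {4,5,6,7,8,9}:60
  |U|=7: {1,2,4,5,7,8,9}:20  {2,3,4,5,7,8,9}:35  {2,4,5,6,7,8,9}:140  {3,4,5,6,7,8,9}:105
  |U|=8: {0,1,2,4,5,7,8,9}:20  {1,2,3,4,5,7,8,9}:55  {1,2,4,5,6,7,8,9}:160  {2,3,4,5,6,7,8,9}:280
  start at 0(a): 495
  start at 3(c): 180
  start at 6(x): 75
sum over floor = 750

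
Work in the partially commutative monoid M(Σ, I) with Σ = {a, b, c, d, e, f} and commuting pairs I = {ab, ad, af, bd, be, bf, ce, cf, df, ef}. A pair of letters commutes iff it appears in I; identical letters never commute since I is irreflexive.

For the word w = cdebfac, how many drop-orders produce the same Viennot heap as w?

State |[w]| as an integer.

28

#0=c has no predecessor
#1=d depends on [0:c]
#2=e depends on [1:d]
#3=b depends on [0:c]
#4=f has no predecessor
#5=a depends on [2:e]
#6=c depends on [3:b, 5:a]
sources: [0:c, 4:f]
N(rest) = Σ N(rest − s) over sources s of rest; N(one piece) = 1:
  size 1 → [4]=1  [6]=1
  size 2 → [3,6]=1  [4,6]=2  [5,6]=1
  size 3 → [2,5,6]=1  [3,4,6]=3  [3,5,6]=2  [4,5,6]=3
  size 4 → [1,2,5,6]=1  [2,3,5,6]=3  [2,4,5,6]=4  [3,4,5,6]=8
  size 5 → [1,2,3,5,6]=4  [1,2,4,5,6]=5  [2,3,4,5,6]=15
  first=0(c) contributes 24
  first=4(f) contributes 4
|[w]| = 28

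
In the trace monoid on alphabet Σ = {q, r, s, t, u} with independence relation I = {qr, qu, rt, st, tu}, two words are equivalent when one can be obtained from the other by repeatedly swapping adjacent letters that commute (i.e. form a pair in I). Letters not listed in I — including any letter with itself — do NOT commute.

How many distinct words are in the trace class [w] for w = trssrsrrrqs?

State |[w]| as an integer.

30

piece 0:t — minimal
piece 1:r — minimal
piece 2:s rests on {1:r}
piece 3:s rests on {2:s}
piece 4:r rests on {3:s}
piece 5:s rests on {4:r}
piece 6:r rests on {5:s}
piece 7:r rests on {6:r}
piece 8:r rests on {7:r}
piece 9:q rests on {0:t, 5:s}
piece 10:s rests on {8:r, 9:q}
minimal pieces: {0:t, 1:r}
ways to finish when only these pieces remain (= sum over removing one remaining piece with nothing left below it):
  1 left: {10}→1
  2 left: {8,10}→1  {9,10}→1
  3 left: {0,9,10}→1  {7,8,10}→1  {8,9,10}→2
  4 left: {0,8,9,10}→3  {6,7,8,10}→1  {7,8,9,10}→3
  5 left: {0,7,8,9,10}→6  {6,7,8,9,10}→4
  6 left: {0,6,7,8,9,10}→10  {5,6,7,8,9,10}→4
  7 left: {0,5,6,7,8,9,10}→14  {4,5,6,7,8,9,10}→4
  8 left: {0,4,5,6,7,8,9,10}→18  {3,4,5,6,7,8,9,10}→4
  9 left: {0,3,4,5,6,7,8,9,10}→22  {2,3,4,5,6,7,8,9,10}→4
  placing 0:t first → 4 extensions
  placing 1:r first → 26 extensions
total linear extensions = 30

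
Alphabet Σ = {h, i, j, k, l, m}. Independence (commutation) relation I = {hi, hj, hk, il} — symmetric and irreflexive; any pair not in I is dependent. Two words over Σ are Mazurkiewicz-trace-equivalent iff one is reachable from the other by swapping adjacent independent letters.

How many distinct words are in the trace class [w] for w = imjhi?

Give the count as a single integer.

#0=i has no predecessor
#1=m depends on [0:i]
#2=j depends on [1:m]
#3=h depends on [1:m]
#4=i depends on [2:j]
sources: [0:i]
N(rest) = Σ N(rest − s) over sources s of rest; N(one piece) = 1:
  size 1 → [3]=1  [4]=1
  size 2 → [2,4]=1  [3,4]=2
  size 3 → [2,3,4]=3
  first=0(i) contributes 3

3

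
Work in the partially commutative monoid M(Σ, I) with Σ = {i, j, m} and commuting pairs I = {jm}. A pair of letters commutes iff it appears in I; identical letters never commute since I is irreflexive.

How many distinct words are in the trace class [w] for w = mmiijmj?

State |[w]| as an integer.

3

0(m) covers ∅
1(m) covers 0:m
2(i) covers 1:m
3(i) covers 2:i
4(j) covers 3:i
5(m) covers 3:i
6(j) covers 4:j
floor of heap: 0:m
completions by unplaced set U, small U first (add the entries for U minus each lowest piece of U):
  |U|=1: {5}:1  {6}:1
  |U|=2: {4,6}:1  {5,6}:2
  |U|=3: {4,5,6}:3
  |U|=4: {3,4,5,6}:3
  |U|=5: {2,3,4,5,6}:3
  start at 0(m): 3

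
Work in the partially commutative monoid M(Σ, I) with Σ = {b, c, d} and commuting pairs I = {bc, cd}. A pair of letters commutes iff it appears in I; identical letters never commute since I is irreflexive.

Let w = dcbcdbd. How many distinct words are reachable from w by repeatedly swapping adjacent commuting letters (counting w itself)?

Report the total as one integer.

piece 0:d — minimal
piece 1:c — minimal
piece 2:b rests on {0:d}
piece 3:c rests on {1:c}
piece 4:d rests on {2:b}
piece 5:b rests on {4:d}
piece 6:d rests on {5:b}
minimal pieces: {0:d, 1:c}
ways to finish when only these pieces remain (= sum over removing one remaining piece with nothing left below it):
  1 left: {3}→1  {6}→1
  2 left: {1,3}→1  {3,6}→2  {5,6}→1
  3 left: {1,3,6}→3  {3,5,6}→3  {4,5,6}→1
  4 left: {1,3,5,6}→6  {2,4,5,6}→1  {3,4,5,6}→4
  5 left: {0,2,4,5,6}→1  {1,3,4,5,6}→10  {2,3,4,5,6}→5
  placing 0:d first → 15 extensions
  placing 1:c first → 6 extensions
total linear extensions = 21

21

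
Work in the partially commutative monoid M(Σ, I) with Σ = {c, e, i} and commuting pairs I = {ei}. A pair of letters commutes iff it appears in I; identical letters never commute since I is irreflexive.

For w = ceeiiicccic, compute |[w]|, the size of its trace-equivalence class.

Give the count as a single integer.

#0=c has no predecessor
#1=e depends on [0:c]
#2=e depends on [1:e]
#3=i depends on [0:c]
#4=i depends on [3:i]
#5=i depends on [4:i]
#6=c depends on [2:e, 5:i]
#7=c depends on [6:c]
#8=c depends on [7:c]
#9=i depends on [8:c]
#10=c depends on [9:i]
sources: [0:c]
N(rest) = Σ N(rest − s) over sources s of rest; N(one piece) = 1:
  size 1 → [10]=1
  size 2 → [9,10]=1
  size 3 → [8,9,10]=1
  size 4 → [7,8,9,10]=1
  size 5 → [6,7,8,9,10]=1
  size 6 → [2,6,7,8,9,10]=1  [5,6,7,8,9,10]=1
  size 7 → [1,2,6,7,8,9,10]=1  [2,5,6,7,8,9,10]=2  [4,5,6,7,8,9,10]=1
  size 8 → [1,2,5,6,7,8,9,10]=3  [2,4,5,6,7,8,9,10]=3  [3,4,5,6,7,8,9,10]=1
  size 9 → [1,2,4,5,6,7,8,9,10]=6  [2,3,4,5,6,7,8,9,10]=4
  first=0(c) contributes 10

10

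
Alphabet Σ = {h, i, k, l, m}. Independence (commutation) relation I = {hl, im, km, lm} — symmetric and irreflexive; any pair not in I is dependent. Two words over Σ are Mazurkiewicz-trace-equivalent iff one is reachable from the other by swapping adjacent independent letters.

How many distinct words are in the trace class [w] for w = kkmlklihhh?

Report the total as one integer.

7

piece 0:k — minimal
piece 1:k rests on {0:k}
piece 2:m — minimal
piece 3:l rests on {1:k}
piece 4:k rests on {3:l}
piece 5:l rests on {4:k}
piece 6:i rests on {5:l}
piece 7:h rests on {2:m, 6:i}
piece 8:h rests on {7:h}
piece 9:h rests on {8:h}
minimal pieces: {0:k, 2:m}
ways to finish when only these pieces remain (= sum over removing one remaining piece with nothing left below it):
  1 left: {9}→1
  2 left: {8,9}→1
  3 left: {7,8,9}→1
  4 left: {2,7,8,9}→1  {6,7,8,9}→1
  5 left: {2,6,7,8,9}→2  {5,6,7,8,9}→1
  6 left: {2,5,6,7,8,9}→3  {4,5,6,7,8,9}→1
  7 left: {2,4,5,6,7,8,9}→4  {3,4,5,6,7,8,9}→1
  8 left: {1,3,4,5,6,7,8,9}→1  {2,3,4,5,6,7,8,9}→5
  placing 0:k first → 6 extensions
  placing 2:m first → 1 extensions
total linear extensions = 7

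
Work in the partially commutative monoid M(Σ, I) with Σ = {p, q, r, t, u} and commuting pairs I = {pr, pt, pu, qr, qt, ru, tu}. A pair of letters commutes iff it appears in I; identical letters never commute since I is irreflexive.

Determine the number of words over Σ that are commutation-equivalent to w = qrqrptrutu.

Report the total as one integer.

#0=q has no predecessor
#1=r has no predecessor
#2=q depends on [0:q]
#3=r depends on [1:r]
#4=p depends on [2:q]
#5=t depends on [3:r]
#6=r depends on [5:t]
#7=u depends on [2:q]
#8=t depends on [6:r]
#9=u depends on [7:u]
sources: [0:q, 1:r]
N(rest) = Σ N(rest − s) over sources s of rest; N(one piece) = 1:
  size 1 → [4]=1  [8]=1  [9]=1
  size 2 → [4,8]=2  [4,9]=2  [6,8]=1  [7,9]=1  [8,9]=2
  size 3 → [4,6,8]=3  [4,7,9]=3  [4,8,9]=6  [5,6,8]=1  [6,8,9]=3  [7,8,9]=3
  size 4 → [2,4,7,9]=3  [3,5,6,8]=1  [4,5,6,8]=4  [4,6,8,9]=12  [4,7,8,9]=12  [5,6,8,9]=4  [6,7,8,9]=6
  size 5 → [0,2,4,7,9]=3  [1,3,5,6,8]=1  [2,4,7,8,9]=15  [3,4,5,6,8]=5  [3,5,6,8,9]=5  [4,5,6,8,9]=20  [4,6,7,8,9]=30  [5,6,7,8,9]=10
  size 6 → [0,2,4,7,8,9]=18  [1,3,4,5,6,8]=6  [1,3,5,6,8,9]=6  [2,4,6,7,8,9]=45  [3,4,5,6,8,9]=30  [3,5,6,7,8,9]=15  [4,5,6,7,8,9]=60
  size 7 → [0,2,4,6,7,8,9]=63  [1,3,4,5,6,8,9]=42  [1,3,5,6,7,8,9]=21  [2,4,5,6,7,8,9]=105  [3,4,5,6,7,8,9]=105
  size 8 → [0,2,4,5,6,7,8,9]=168  [1,3,4,5,6,7,8,9]=168  [2,3,4,5,6,7,8,9]=210
  first=0(q) contributes 378
  first=1(r) contributes 378
|[w]| = 756

756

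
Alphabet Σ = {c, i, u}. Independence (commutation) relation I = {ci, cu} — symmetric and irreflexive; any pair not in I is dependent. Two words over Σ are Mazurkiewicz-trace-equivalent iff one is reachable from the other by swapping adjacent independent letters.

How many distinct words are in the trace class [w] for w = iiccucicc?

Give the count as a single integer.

126

piece 0:i — minimal
piece 1:i rests on {0:i}
piece 2:c — minimal
piece 3:c rests on {2:c}
piece 4:u rests on {1:i}
piece 5:c rests on {3:c}
piece 6:i rests on {4:u}
piece 7:c rests on {5:c}
piece 8:c rests on {7:c}
minimal pieces: {0:i, 2:c}
ways to finish when only these pieces remain (= sum over removing one remaining piece with nothing left below it):
  1 left: {6}→1  {8}→1
  2 left: {4,6}→1  {6,8}→2  {7,8}→1
  3 left: {1,4,6}→1  {4,6,8}→3  {5,7,8}→1  {6,7,8}→3
  4 left: {0,1,4,6}→1  {1,4,6,8}→4  {3,5,7,8}→1  {4,6,7,8}→6  {5,6,7,8}→4
  5 left: {0,1,4,6,8}→5  {1,4,6,7,8}→10  {2,3,5,7,8}→1  {3,5,6,7,8}→5  {4,5,6,7,8}→10
  6 left: {0,1,4,6,7,8}→15  {1,4,5,6,7,8}→20  {2,3,5,6,7,8}→6  {3,4,5,6,7,8}→15
  7 left: {0,1,4,5,6,7,8}→35  {1,3,4,5,6,7,8}→35  {2,3,4,5,6,7,8}→21
  placing 0:i first → 56 extensions
  placing 2:c first → 70 extensions
total linear extensions = 126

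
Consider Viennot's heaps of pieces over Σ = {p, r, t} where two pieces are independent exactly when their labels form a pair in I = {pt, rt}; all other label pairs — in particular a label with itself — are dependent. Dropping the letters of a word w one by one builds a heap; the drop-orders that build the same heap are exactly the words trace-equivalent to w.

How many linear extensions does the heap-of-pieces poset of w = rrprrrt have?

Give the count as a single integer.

7

piece 0:r — minimal
piece 1:r rests on {0:r}
piece 2:p rests on {1:r}
piece 3:r rests on {2:p}
piece 4:r rests on {3:r}
piece 5:r rests on {4:r}
piece 6:t — minimal
minimal pieces: {0:r, 6:t}
ways to finish when only these pieces remain (= sum over removing one remaining piece with nothing left below it):
  1 left: {5}→1  {6}→1
  2 left: {4,5}→1  {5,6}→2
  3 left: {3,4,5}→1  {4,5,6}→3
  4 left: {2,3,4,5}→1  {3,4,5,6}→4
  5 left: {1,2,3,4,5}→1  {2,3,4,5,6}→5
  placing 0:r first → 6 extensions
  placing 6:t first → 1 extensions
total linear extensions = 7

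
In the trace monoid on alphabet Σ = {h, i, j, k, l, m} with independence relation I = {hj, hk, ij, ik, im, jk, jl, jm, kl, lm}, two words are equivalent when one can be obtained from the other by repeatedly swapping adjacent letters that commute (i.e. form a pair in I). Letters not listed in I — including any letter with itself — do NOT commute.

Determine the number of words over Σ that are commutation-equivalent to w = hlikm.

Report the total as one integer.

piece 0:h — minimal
piece 1:l rests on {0:h}
piece 2:i rests on {1:l}
piece 3:k — minimal
piece 4:m rests on {0:h, 3:k}
minimal pieces: {0:h, 3:k}
ways to finish when only these pieces remain (= sum over removing one remaining piece with nothing left below it):
  1 left: {2}→1  {4}→1
  2 left: {1,2}→1  {2,4}→2  {3,4}→1
  3 left: {1,2,4}→3  {2,3,4}→3
  placing 0:h first → 6 extensions
  placing 3:k first → 3 extensions
total linear extensions = 9

9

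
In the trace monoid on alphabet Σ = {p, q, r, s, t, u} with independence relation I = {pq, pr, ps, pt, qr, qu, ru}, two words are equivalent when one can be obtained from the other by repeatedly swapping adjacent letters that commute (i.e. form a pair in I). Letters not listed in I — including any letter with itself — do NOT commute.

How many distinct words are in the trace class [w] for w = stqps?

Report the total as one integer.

drop 0:s onto floor
drop 1:t onto {0:s}
drop 2:q onto {1:t}
drop 3:p onto floor
drop 4:s onto {2:q}
ground layer = {0:s, 3:p}
drop-orders for the pieces not yet dropped (sum over which currently-grounded one goes next):
  1 to go: {3} 1  {4} 1
  2 to go: {2,4} 1  {3,4} 2
  3 to go: {1,2,4} 1  {2,3,4} 3
  if 0:s drops first: 4 orders
  if 3:p drops first: 1 orders
heap linearizations: 5

5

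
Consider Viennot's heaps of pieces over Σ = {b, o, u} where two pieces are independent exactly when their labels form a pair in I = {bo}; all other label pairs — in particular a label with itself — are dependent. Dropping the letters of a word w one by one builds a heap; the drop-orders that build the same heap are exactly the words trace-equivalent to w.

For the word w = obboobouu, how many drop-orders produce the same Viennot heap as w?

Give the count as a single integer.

#0=o has no predecessor
#1=b has no predecessor
#2=b depends on [1:b]
#3=o depends on [0:o]
#4=o depends on [3:o]
#5=b depends on [2:b]
#6=o depends on [4:o]
#7=u depends on [5:b, 6:o]
#8=u depends on [7:u]
sources: [0:o, 1:b]
N(rest) = Σ N(rest − s) over sources s of rest; N(one piece) = 1:
  size 1 → [8]=1
  size 2 → [7,8]=1
  size 3 → [5,7,8]=1  [6,7,8]=1
  size 4 → [2,5,7,8]=1  [4,6,7,8]=1  [5,6,7,8]=2
  size 5 → [1,2,5,7,8]=1  [2,5,6,7,8]=3  [3,4,6,7,8]=1  [4,5,6,7,8]=3
  size 6 → [0,3,4,6,7,8]=1  [1,2,5,6,7,8]=4  [2,4,5,6,7,8]=6  [3,4,5,6,7,8]=4
  size 7 → [0,3,4,5,6,7,8]=5  [1,2,4,5,6,7,8]=10  [2,3,4,5,6,7,8]=10
  first=0(o) contributes 20
  first=1(b) contributes 15
|[w]| = 35

35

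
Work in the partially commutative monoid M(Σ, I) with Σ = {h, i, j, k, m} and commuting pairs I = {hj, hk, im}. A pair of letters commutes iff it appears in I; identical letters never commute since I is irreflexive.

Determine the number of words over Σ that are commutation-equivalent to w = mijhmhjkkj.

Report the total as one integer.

#0=m has no predecessor
#1=i has no predecessor
#2=j depends on [0:m, 1:i]
#3=h depends on [0:m, 1:i]
#4=m depends on [2:j, 3:h]
#5=h depends on [4:m]
#6=j depends on [4:m]
#7=k depends on [6:j]
#8=k depends on [7:k]
#9=j depends on [8:k]
sources: [0:m, 1:i]
N(rest) = Σ N(rest − s) over sources s of rest; N(one piece) = 1:
  size 1 → [5]=1  [9]=1
  size 2 → [5,9]=2  [8,9]=1
  size 3 → [5,8,9]=3  [7,8,9]=1
  size 4 → [5,7,8,9]=4  [6,7,8,9]=1
  size 5 → [5,6,7,8,9]=5
  size 6 → [4,5,6,7,8,9]=5
  size 7 → [2,4,5,6,7,8,9]=5  [3,4,5,6,7,8,9]=5
  size 8 → [2,3,4,5,6,7,8,9]=10
  first=0(m) contributes 10
  first=1(i) contributes 10
|[w]| = 20

20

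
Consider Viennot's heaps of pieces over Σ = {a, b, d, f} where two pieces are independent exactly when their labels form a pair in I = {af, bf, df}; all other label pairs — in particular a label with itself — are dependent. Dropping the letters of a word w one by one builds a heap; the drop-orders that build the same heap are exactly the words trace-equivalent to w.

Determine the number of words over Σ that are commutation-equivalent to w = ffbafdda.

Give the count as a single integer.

56

piece 0:f — minimal
piece 1:f rests on {0:f}
piece 2:b — minimal
piece 3:a rests on {2:b}
piece 4:f rests on {1:f}
piece 5:d rests on {3:a}
piece 6:d rests on {5:d}
piece 7:a rests on {6:d}
minimal pieces: {0:f, 2:b}
ways to finish when only these pieces remain (= sum over removing one remaining piece with nothing left below it):
  1 left: {4}→1  {7}→1
  2 left: {1,4}→1  {4,7}→2  {6,7}→1
  3 left: {0,1,4}→1  {1,4,7}→3  {4,6,7}→3  {5,6,7}→1
  4 left: {0,1,4,7}→4  {1,4,6,7}→6  {3,5,6,7}→1  {4,5,6,7}→4
  5 left: {0,1,4,6,7}→10  {1,4,5,6,7}→10  {2,3,5,6,7}→1  {3,4,5,6,7}→5
  6 left: {0,1,4,5,6,7}→20  {1,3,4,5,6,7}→15  {2,3,4,5,6,7}→6
  placing 0:f first → 21 extensions
  placing 2:b first → 35 extensions
total linear extensions = 56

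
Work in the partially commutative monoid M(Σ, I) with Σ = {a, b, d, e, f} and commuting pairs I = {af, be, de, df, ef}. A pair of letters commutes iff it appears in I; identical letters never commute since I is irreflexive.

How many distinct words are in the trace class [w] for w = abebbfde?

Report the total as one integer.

#0=a has no predecessor
#1=b depends on [0:a]
#2=e depends on [0:a]
#3=b depends on [1:b]
#4=b depends on [3:b]
#5=f depends on [4:b]
#6=d depends on [4:b]
#7=e depends on [2:e]
sources: [0:a]
N(rest) = Σ N(rest − s) over sources s of rest; N(one piece) = 1:
  size 1 → [5]=1  [6]=1  [7]=1
  size 2 → [2,7]=1  [5,6]=2  [5,7]=2  [6,7]=2
  size 3 → [2,5,7]=3  [2,6,7]=3  [4,5,6]=2  [5,6,7]=6
  size 4 → [2,5,6,7]=12  [3,4,5,6]=2  [4,5,6,7]=8
  size 5 → [1,3,4,5,6]=2  [2,4,5,6,7]=20  [3,4,5,6,7]=10
  size 6 → [1,3,4,5,6,7]=12  [2,3,4,5,6,7]=30
  first=0(a) contributes 42

42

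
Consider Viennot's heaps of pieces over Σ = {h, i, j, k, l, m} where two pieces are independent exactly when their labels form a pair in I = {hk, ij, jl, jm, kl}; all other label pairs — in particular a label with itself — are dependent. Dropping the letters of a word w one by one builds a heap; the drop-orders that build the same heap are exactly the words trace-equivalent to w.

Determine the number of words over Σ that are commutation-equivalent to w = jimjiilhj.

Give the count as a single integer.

drop 0:j onto floor
drop 1:i onto floor
drop 2:m onto {1:i}
drop 3:j onto {0:j}
drop 4:i onto {2:m}
drop 5:i onto {4:i}
drop 6:l onto {5:i}
drop 7:h onto {3:j, 6:l}
drop 8:j onto {7:h}
ground layer = {0:j, 1:i}
drop-orders for the pieces not yet dropped (sum over which currently-grounded one goes next):
  1 to go: {8} 1
  2 to go: {7,8} 1
  3 to go: {3,7,8} 1  {6,7,8} 1
  4 to go: {0,3,7,8} 1  {3,6,7,8} 2  {5,6,7,8} 1
  5 to go: {0,3,6,7,8} 3  {3,5,6,7,8} 3  {4,5,6,7,8} 1
  6 to go: {0,3,5,6,7,8} 6  {2,4,5,6,7,8} 1  {3,4,5,6,7,8} 4
  7 to go: {0,3,4,5,6,7,8} 10  {1,2,4,5,6,7,8} 1  {2,3,4,5,6,7,8} 5
  if 0:j drops first: 6 orders
  if 1:i drops first: 15 orders
heap linearizations: 21

21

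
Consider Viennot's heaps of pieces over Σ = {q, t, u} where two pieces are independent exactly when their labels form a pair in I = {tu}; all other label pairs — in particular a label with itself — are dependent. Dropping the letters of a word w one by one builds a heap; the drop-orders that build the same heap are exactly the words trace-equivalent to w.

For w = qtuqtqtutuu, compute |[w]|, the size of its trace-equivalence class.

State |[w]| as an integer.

piece 0:q — minimal
piece 1:t rests on {0:q}
piece 2:u rests on {0:q}
piece 3:q rests on {1:t, 2:u}
piece 4:t rests on {3:q}
piece 5:q rests on {4:t}
piece 6:t rests on {5:q}
piece 7:u rests on {5:q}
piece 8:t rests on {6:t}
piece 9:u rests on {7:u}
piece 10:u rests on {9:u}
minimal pieces: {0:q}
ways to finish when only these pieces remain (= sum over removing one remaining piece with nothing left below it):
  1 left: {8}→1  {10}→1
  2 left: {6,8}→1  {8,10}→2  {9,10}→1
  3 left: {6,8,10}→3  {7,9,10}→1  {8,9,10}→3
  4 left: {6,8,9,10}→6  {7,8,9,10}→4
  5 left: {6,7,8,9,10}→10
  6 left: {5,6,7,8,9,10}→10
  7 left: {4,5,6,7,8,9,10}→10
  8 left: {3,4,5,6,7,8,9,10}→10
  9 left: {1,3,4,5,6,7,8,9,10}→10  {2,3,4,5,6,7,8,9,10}→10
  placing 0:q first → 20 extensions

20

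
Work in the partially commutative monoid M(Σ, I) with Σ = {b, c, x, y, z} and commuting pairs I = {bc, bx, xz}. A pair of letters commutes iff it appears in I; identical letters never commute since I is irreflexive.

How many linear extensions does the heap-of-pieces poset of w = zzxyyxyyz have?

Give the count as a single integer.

0(z) covers ∅
1(z) covers 0:z
2(x) covers ∅
3(y) covers 1:z, 2:x
4(y) covers 3:y
5(x) covers 4:y
6(y) covers 5:x
7(y) covers 6:y
8(z) covers 7:y
floor of heap: 0:z, 2:x
completions by unplaced set U, small U first (add the entries for U minus each lowest piece of U):
  |U|=1: {8}:1
  |U|=2: {7,8}:1
  |U|=3: {6,7,8}:1
  |U|=4: {5,6,7,8}:1
  |U|=5: {4,5,6,7,8}:1
  |U|=6: {3,4,5,6,7,8}:1
  |U|=7: {1,3,4,5,6,7,8}:1  {2,3,4,5,6,7,8}:1
  start at 0(z): 2
  start at 2(x): 1
sum over floor = 3

3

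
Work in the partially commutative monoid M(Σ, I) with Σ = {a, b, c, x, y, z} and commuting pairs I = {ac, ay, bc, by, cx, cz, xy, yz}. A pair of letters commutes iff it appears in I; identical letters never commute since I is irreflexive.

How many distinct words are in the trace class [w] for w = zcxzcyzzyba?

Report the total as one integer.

330

0(z) covers ∅
1(c) covers ∅
2(x) covers 0:z
3(z) covers 2:x
4(c) covers 1:c
5(y) covers 4:c
6(z) covers 3:z
7(z) covers 6:z
8(y) covers 5:y
9(b) covers 7:z
10(a) covers 9:b
floor of heap: 0:z, 1:c
completions by unplaced set U, small U first (add the entries for U minus each lowest piece of U):
  |U|=1: {8}:1  {10}:1
  |U|=2: {5,8}:1  {8,10}:2  {9,10}:1
  |U|=3: {4,5,8}:1  {5,8,10}:3  {7,9,10}:1  {8,9,10}:3
  |U|=4: {1,4,5,8}:1  {4,5,8,10}:4  {5,8,9,10}:6  {6,7,9,10}:1  {7,8,9,10}:4
  |U|=5: {1,4,5,8,10}:5  {3,6,7,9,10}:1  {4,5,8,9,10}:10  {5,7,8,9,10}:10  {6,7,8,9,10}:5
  |U|=6: {1,4,5,8,9,10}:15  {2,3,6,7,9,10}:1  {3,6,7,8,9,10}:6  {4,5,7,8,9,10}:20  {5,6,7,8,9,10}:15
  |U|=7: {0,2,3,6,7,9,10}:1  {1,4,5,7,8,9,10}:35  {2,3,6,7,8,9,10}:7  {3,5,6,7,8,9,10}:21  {4,5,6,7,8,9,10}:35
  |U|=8: {0,2,3,6,7,8,9,10}:8  {1,4,5,6,7,8,9,10}:70  {2,3,5,6,7,8,9,10}:28  {3,4,5,6,7,8,9,10}:56
  |U|=9: {0,2,3,5,6,7,8,9,10}:36  {1,3,4,5,6,7,8,9,10}:126  {2,3,4,5,6,7,8,9,10}:84
  start at 0(z): 210
  start at 1(c): 120
sum over floor = 330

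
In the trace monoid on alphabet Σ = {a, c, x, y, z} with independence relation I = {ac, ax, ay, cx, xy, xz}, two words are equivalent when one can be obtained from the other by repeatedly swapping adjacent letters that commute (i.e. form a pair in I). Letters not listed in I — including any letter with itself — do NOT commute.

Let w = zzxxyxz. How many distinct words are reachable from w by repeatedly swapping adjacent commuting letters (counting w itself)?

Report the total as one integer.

35

piece 0:z — minimal
piece 1:z rests on {0:z}
piece 2:x — minimal
piece 3:x rests on {2:x}
piece 4:y rests on {1:z}
piece 5:x rests on {3:x}
piece 6:z rests on {4:y}
minimal pieces: {0:z, 2:x}
ways to finish when only these pieces remain (= sum over removing one remaining piece with nothing left below it):
  1 left: {5}→1  {6}→1
  2 left: {3,5}→1  {4,6}→1  {5,6}→2
  3 left: {1,4,6}→1  {2,3,5}→1  {3,5,6}→3  {4,5,6}→3
  4 left: {0,1,4,6}→1  {1,4,5,6}→4  {2,3,5,6}→4  {3,4,5,6}→6
  5 left: {0,1,4,5,6}→5  {1,3,4,5,6}→10  {2,3,4,5,6}→10
  placing 0:z first → 20 extensions
  placing 2:x first → 15 extensions
total linear extensions = 35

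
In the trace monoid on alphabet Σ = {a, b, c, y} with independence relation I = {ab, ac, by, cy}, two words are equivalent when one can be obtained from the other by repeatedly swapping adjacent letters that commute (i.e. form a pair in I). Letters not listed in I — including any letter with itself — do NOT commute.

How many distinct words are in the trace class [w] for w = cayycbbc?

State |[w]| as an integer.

56

drop 0:c onto floor
drop 1:a onto floor
drop 2:y onto {1:a}
drop 3:y onto {2:y}
drop 4:c onto {0:c}
drop 5:b onto {4:c}
drop 6:b onto {5:b}
drop 7:c onto {6:b}
ground layer = {0:c, 1:a}
drop-orders for the pieces not yet dropped (sum over which currently-grounded one goes next):
  1 to go: {3} 1  {7} 1
  2 to go: {2,3} 1  {3,7} 2  {6,7} 1
  3 to go: {1,2,3} 1  {2,3,7} 3  {3,6,7} 3  {5,6,7} 1
  4 to go: {1,2,3,7} 4  {2,3,6,7} 6  {3,5,6,7} 4  {4,5,6,7} 1
  5 to go: {0,4,5,6,7} 1  {1,2,3,6,7} 10  {2,3,5,6,7} 10  {3,4,5,6,7} 5
  6 to go: {0,3,4,5,6,7} 6  {1,2,3,5,6,7} 20  {2,3,4,5,6,7} 15
  if 0:c drops first: 35 orders
  if 1:a drops first: 21 orders
heap linearizations: 56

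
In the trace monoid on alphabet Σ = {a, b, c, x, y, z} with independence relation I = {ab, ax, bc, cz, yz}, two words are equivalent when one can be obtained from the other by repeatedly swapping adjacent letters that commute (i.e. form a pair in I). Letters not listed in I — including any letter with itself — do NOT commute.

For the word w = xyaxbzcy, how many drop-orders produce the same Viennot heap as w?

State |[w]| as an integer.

drop 0:x onto floor
drop 1:y onto {0:x}
drop 2:a onto {1:y}
drop 3:x onto {1:y}
drop 4:b onto {3:x}
drop 5:z onto {2:a, 4:b}
drop 6:c onto {2:a, 3:x}
drop 7:y onto {4:b, 6:c}
ground layer = {0:x}
drop-orders for the pieces not yet dropped (sum over which currently-grounded one goes next):
  1 to go: {5} 1  {7} 1
  2 to go: {5,7} 2  {6,7} 1
  3 to go: {4,5,7} 2  {5,6,7} 3
  4 to go: {2,5,6,7} 3  {4,5,6,7} 5
  5 to go: {2,4,5,6,7} 8  {3,4,5,6,7} 5
  6 to go: {2,3,4,5,6,7} 13
  if 0:x drops first: 13 orders

13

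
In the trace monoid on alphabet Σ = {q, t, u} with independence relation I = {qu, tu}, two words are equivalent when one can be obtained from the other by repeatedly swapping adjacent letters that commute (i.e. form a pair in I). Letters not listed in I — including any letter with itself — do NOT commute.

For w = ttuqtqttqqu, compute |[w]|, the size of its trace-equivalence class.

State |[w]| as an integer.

piece 0:t — minimal
piece 1:t rests on {0:t}
piece 2:u — minimal
piece 3:q rests on {1:t}
piece 4:t rests on {3:q}
piece 5:q rests on {4:t}
piece 6:t rests on {5:q}
piece 7:t rests on {6:t}
piece 8:q rests on {7:t}
piece 9:q rests on {8:q}
piece 10:u rests on {2:u}
minimal pieces: {0:t, 2:u}
ways to finish when only these pieces remain (= sum over removing one remaining piece with nothing left below it):
  1 left: {9}→1  {10}→1
  2 left: {2,10}→1  {8,9}→1  {9,10}→2
  3 left: {2,9,10}→3  {7,8,9}→1  {8,9,10}→3
  4 left: {2,8,9,10}→6  {6,7,8,9}→1  {7,8,9,10}→4
  5 left: {2,7,8,9,10}→10  {5,6,7,8,9}→1  {6,7,8,9,10}→5
  6 left: {2,6,7,8,9,10}→15  {4,5,6,7,8,9}→1  {5,6,7,8,9,10}→6
  7 left: {2,5,6,7,8,9,10}→21  {3,4,5,6,7,8,9}→1  {4,5,6,7,8,9,10}→7
  8 left: {1,3,4,5,6,7,8,9}→1  {2,4,5,6,7,8,9,10}→28  {3,4,5,6,7,8,9,10}→8
  9 left: {0,1,3,4,5,6,7,8,9}→1  {1,3,4,5,6,7,8,9,10}→9  {2,3,4,5,6,7,8,9,10}→36
  placing 0:t first → 45 extensions
  placing 2:u first → 10 extensions
total linear extensions = 55

55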